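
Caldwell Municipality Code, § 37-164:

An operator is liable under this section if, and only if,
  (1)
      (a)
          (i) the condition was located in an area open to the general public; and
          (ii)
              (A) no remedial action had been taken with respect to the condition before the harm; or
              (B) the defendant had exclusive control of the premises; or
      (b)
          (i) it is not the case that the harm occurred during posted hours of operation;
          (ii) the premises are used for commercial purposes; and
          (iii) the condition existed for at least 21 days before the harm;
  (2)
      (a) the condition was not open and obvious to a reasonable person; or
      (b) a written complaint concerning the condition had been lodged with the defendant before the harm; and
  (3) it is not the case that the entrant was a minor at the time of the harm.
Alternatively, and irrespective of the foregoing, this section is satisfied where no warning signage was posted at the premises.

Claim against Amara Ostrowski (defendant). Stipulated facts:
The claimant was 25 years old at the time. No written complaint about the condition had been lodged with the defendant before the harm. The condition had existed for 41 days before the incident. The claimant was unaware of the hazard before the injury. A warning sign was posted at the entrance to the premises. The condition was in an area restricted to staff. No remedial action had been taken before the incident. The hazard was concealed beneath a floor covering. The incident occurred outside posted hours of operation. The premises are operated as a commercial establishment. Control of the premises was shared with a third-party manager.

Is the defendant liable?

(i) public area — not satisfied.
(A) no remedial action — met.
(B) exclusive control — not satisfied.
(ii) = T OR F = true.
So (a) is not satisfied (F AND T).
(i) not (during posted hours) — holds.
(ii) commercial use — satisfied.
(iii) condition ≥21 days old — holds.
So (b) is satisfied (T AND T AND T).
So (1) is satisfied (F OR T).
(a) not open/obvious — satisfied.
(b) complaint lodged — not met.
(2): T OR F → true.
(3) not (entrant a minor) — holds.
Overall: T AND T AND T → true.
Exception (no signage posted) — not satisfied.
Result: main true OR exception false → true.

Yes — liable.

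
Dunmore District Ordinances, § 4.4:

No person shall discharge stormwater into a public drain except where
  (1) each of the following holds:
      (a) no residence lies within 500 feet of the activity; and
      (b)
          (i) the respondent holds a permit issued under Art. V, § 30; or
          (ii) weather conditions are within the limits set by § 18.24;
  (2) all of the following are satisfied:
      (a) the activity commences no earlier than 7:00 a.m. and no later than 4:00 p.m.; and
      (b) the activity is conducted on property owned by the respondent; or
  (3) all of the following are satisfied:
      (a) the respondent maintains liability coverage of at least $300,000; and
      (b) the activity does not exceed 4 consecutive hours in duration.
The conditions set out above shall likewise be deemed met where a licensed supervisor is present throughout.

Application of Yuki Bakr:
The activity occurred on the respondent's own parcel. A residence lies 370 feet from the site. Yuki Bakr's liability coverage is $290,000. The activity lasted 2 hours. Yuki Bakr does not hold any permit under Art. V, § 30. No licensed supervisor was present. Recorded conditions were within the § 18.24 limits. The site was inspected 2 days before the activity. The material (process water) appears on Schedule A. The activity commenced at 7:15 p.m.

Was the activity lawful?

(a) no residence in 500 ft — fails.
(i) holds permit — not met.
(ii) weather ok — met.
(b) = F OR T = true.
(1): F AND T → false.
(a) start within hours — not satisfied.
(b) own property — met.
(2) = F AND T = false.
(a) coverage ≥ $300,000 — fails.
(b) ≤ 4 hrs duration — satisfied.
So (3) is not satisfied (F AND T).
Overall = F OR F OR F = false.
Exception (supervisor present) — not satisfied.
Result: main false OR exception false → false.

No — unlawful.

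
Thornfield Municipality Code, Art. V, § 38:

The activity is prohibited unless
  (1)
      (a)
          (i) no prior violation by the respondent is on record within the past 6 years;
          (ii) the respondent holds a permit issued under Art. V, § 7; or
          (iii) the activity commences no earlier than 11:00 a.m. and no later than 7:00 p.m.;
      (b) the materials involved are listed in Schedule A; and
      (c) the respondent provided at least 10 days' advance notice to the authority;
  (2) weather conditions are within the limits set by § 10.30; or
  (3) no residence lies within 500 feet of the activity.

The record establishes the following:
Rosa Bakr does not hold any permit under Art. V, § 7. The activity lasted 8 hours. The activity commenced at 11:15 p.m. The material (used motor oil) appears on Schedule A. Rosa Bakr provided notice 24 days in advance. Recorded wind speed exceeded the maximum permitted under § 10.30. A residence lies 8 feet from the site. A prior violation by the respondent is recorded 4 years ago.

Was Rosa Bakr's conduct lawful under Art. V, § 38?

(i) no prior violation — not met.
(ii) holds permit — fails.
(iii) start within hours — not met.
(a): F OR F OR F → false.
(b) Schedule A material — satisfied.
(c) ≥10 days' notice — met.
(1): F AND T AND T → false.
(2) weather ok — not satisfied.
(3) no residence in 500 ft — not satisfied.
Overall = F OR F OR F = false.

No — unlawful.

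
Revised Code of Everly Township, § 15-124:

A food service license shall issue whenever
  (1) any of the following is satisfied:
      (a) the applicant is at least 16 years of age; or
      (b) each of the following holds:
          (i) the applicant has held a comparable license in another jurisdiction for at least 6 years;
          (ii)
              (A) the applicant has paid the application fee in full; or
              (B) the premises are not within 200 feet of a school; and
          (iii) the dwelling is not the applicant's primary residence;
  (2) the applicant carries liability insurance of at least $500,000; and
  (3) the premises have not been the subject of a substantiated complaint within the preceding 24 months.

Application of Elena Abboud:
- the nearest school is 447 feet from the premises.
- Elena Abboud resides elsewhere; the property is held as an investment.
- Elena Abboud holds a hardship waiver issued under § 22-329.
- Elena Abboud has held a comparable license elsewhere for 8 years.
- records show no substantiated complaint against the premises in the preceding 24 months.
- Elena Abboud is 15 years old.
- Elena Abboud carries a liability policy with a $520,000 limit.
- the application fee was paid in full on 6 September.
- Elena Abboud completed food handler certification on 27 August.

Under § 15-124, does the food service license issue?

Yes — granted.

(a) age ≥ 16 — fails.
(i) prior license ≥ 6 yr — satisfied.
(A) fee paid — satisfied.
(B) ≥200 ft from school — satisfied.
(ii) = T OR T = true.
(iii) not (primary residence) — satisfied.
(b): T AND T AND T → true.
(1) = F OR T = true.
(2) insurance ≥ $500,000 — met.
(3) no complaint in 24 mo. — met.
Overall = T AND T AND T = true.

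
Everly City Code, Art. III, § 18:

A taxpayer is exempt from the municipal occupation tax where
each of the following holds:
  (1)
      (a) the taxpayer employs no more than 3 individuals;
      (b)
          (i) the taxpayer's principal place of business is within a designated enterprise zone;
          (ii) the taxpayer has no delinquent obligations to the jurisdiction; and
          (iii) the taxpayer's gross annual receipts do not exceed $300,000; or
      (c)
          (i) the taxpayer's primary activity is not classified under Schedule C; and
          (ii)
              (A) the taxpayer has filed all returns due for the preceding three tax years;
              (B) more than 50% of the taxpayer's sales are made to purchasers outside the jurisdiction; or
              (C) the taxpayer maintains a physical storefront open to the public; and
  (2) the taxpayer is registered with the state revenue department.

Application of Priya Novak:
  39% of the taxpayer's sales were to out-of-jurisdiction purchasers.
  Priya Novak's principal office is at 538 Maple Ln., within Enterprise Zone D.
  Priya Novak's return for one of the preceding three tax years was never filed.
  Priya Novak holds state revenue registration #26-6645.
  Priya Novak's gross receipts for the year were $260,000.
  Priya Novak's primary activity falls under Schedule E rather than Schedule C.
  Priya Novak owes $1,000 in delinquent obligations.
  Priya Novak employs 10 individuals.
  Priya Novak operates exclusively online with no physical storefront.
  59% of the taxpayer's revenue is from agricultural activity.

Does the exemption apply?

No — not exempt.

(a) ≤ 3 employees — not satisfied.
(i) in enterprise zone — holds.
(ii) no delinquency — fails.
(iii) receipts ≤ $300,000 — holds.
(b) = T AND F AND T = false.
(i) not (Schedule C activity) — holds.
(A) returns current — not satisfied.
(B) >50% out-of-jur. sales — fails.
(C) has storefront — fails.
(ii): F OR F OR F → false.
(c): T AND F → false.
So (1) is not satisfied (F OR F OR F).
(2) state-registered — met.
Overall = F AND T = false.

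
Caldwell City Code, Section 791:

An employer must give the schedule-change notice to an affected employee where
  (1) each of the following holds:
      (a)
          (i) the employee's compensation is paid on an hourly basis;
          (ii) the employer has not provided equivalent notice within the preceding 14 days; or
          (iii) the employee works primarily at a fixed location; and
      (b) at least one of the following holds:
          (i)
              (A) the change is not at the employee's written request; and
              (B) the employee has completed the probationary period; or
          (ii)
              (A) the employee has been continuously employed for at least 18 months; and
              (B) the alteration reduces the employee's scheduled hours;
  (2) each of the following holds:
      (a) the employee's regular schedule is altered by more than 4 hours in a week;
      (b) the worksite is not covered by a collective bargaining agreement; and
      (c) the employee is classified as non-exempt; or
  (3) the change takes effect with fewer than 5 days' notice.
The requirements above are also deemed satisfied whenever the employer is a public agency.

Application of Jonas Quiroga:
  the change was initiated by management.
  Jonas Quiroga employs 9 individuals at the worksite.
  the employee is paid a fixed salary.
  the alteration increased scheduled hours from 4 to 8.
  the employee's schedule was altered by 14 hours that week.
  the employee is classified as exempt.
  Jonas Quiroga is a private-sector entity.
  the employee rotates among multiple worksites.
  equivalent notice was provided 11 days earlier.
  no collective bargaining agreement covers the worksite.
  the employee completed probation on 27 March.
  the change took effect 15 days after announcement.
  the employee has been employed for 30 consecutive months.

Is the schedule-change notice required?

(i) hourly-paid — not satisfied.
(ii) no recent notice — fails.
(iii) fixed location — not satisfied.
(a) = F OR F OR F = false.
(A) not employee-requested — satisfied.
(B) past probation — holds.
(i): T AND T → true.
(A) tenure ≥ 18 mo. — holds.
(B) hours reduced — not satisfied.
So (ii) is not satisfied (T AND F).
So (b) is satisfied (T OR F).
So (1) is not satisfied (F AND T).
(a) schedule shift > 4h — holds.
(b) no CBA — satisfied.
(c) non-exempt — not met.
So (2) is not satisfied (T AND T AND F).
(3) < 5 days' notice — not met.
Overall = F OR F OR F = false.
Exception (public agency) — not satisfied.
Result: main false OR exception false → false.

No — not required.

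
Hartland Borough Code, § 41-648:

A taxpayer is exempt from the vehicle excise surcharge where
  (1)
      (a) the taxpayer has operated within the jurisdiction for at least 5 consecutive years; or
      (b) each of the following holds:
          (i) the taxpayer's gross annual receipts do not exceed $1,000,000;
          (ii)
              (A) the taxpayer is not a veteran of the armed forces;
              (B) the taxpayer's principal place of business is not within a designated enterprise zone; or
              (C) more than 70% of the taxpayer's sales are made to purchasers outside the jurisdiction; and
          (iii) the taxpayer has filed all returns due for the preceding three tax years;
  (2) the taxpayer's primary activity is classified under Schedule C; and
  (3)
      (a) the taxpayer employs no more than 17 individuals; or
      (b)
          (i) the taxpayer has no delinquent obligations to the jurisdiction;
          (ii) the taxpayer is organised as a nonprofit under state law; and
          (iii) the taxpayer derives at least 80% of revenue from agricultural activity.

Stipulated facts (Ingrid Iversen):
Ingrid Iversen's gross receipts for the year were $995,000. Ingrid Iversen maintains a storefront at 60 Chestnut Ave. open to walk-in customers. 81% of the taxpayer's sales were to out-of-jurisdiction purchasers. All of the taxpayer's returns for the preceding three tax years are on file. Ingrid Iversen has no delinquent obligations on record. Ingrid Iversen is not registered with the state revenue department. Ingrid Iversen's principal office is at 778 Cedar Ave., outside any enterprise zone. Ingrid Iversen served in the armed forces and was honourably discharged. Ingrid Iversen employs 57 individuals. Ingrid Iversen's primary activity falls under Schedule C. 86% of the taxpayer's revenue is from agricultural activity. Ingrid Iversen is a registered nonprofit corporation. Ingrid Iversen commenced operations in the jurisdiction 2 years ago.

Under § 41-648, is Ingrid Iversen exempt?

(a) ≥ 5 yrs in jurisdiction — not met.
(i) receipts ≤ $1,000,000 — satisfied.
(A) not (veteran) — not met.
(B) not (in enterprise zone) — satisfied.
(C) >70% out-of-jur. sales — satisfied.
(ii): F OR T OR T → true.
(iii) returns current — met.
(b): T AND T AND T → true.
(1): F OR T → true.
(2) Schedule C activity — satisfied.
(a) ≤ 17 employees — not met.
(i) no delinquency — met.
(ii) nonprofit — met.
(iii) ≥80% agricultural — holds.
So (b) is satisfied (T AND T AND T).
(3): F OR T → true.
So Overall is satisfied (T AND T AND T).

Yes — exempt.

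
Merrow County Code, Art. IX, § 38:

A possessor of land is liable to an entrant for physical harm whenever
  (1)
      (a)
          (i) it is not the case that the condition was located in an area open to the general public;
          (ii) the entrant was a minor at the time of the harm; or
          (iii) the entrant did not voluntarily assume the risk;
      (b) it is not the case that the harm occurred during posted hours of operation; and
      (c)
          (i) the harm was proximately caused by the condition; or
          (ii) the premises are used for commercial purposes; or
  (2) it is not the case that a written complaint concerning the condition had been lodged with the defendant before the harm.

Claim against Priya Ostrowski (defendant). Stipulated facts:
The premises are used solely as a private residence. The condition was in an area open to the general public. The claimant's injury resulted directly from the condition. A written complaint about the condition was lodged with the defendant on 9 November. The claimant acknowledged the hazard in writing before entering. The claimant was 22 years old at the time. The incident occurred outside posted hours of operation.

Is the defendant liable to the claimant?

No — not liable.

(i) not (public area) — fails.
(ii) entrant a minor — not satisfied.
(iii) no assumed risk — fails.
(a) = F OR F OR F = false.
(b) not (during posted hours) — met.
(i) proximate cause — holds.
(ii) commercial use — not met.
(c): T OR F → true.
(1): F AND T AND T → false.
(2) not (complaint lodged) — fails.
Overall = F OR F = false.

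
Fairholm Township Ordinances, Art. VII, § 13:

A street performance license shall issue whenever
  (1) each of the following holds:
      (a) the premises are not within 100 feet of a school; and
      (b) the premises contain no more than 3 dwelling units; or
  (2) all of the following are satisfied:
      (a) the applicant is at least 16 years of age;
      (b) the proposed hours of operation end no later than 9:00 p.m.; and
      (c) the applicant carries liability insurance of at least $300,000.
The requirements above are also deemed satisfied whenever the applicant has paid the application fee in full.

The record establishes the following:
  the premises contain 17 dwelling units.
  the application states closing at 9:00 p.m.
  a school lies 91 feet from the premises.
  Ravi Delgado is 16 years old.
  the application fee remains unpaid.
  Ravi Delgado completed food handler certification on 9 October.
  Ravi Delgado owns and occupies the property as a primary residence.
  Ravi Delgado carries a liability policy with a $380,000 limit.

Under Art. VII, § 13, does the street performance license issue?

Yes — granted.

(a) ≥100 ft from school — fails.
(b) ≤ 3 units — not met.
(1) = F AND F = false.
(a) age ≥ 16 — satisfied.
(b) closes by 9 p.m. — satisfied.
(c) insurance ≥ $300,000 — met.
(2): T AND T AND T → true.
Overall: F OR T → true.
Exception (fee paid) — not satisfied.
Result: main true OR exception false → true.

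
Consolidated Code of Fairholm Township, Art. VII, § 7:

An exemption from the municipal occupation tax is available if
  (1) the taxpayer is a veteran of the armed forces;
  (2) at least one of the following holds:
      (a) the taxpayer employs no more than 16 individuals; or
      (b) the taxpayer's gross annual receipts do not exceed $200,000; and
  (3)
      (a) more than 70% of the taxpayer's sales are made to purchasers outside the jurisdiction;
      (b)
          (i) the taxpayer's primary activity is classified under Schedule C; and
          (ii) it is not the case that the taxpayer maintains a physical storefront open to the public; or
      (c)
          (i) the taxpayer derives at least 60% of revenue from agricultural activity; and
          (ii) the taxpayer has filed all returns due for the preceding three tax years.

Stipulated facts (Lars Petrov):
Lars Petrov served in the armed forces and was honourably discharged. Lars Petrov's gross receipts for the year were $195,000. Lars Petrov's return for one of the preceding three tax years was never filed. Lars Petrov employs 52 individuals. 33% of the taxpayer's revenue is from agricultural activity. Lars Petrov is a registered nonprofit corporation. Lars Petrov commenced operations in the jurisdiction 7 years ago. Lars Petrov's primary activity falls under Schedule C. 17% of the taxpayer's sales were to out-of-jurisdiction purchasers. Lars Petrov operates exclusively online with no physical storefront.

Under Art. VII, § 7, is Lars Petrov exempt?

(1) veteran — holds.
(a) ≤ 16 employees — fails.
(b) receipts ≤ $200,000 — satisfied.
(2): F OR T → true.
(a) >70% out-of-jur. sales — fails.
(i) Schedule C activity — holds.
(ii) not (has storefront) — holds.
So (b) is satisfied (T AND T).
(i) ≥60% agricultural — not satisfied.
(ii) returns current — fails.
(c): F AND F → false.
(3) = F OR T OR F = true.
So Overall is satisfied (T AND T AND T).

Yes — exempt.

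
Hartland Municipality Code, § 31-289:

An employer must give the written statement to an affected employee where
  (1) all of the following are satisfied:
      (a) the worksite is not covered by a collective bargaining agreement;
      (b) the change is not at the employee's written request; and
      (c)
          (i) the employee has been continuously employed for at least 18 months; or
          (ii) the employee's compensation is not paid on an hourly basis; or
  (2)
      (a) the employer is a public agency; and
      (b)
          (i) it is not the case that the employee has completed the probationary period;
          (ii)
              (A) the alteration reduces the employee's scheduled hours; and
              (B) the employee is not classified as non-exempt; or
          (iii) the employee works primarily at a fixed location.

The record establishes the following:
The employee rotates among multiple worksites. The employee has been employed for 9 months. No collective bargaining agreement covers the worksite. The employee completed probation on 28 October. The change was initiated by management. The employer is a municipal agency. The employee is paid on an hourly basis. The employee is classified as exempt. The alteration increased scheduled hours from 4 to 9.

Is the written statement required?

(a) no CBA — met.
(b) not employee-requested — satisfied.
(i) tenure ≥ 18 mo. — not met.
(ii) not (hourly-paid) — fails.
So (c) is not satisfied (F OR F).
So (1) is not satisfied (T AND T AND F).
(a) public agency — met.
(i) not (past probation) — not met.
(A) hours reduced — fails.
(B) not (non-exempt) — holds.
(ii) = F AND T = false.
(iii) fixed location — not met.
So (b) is not satisfied (F OR F OR F).
So (2) is not satisfied (T AND F).
Overall: F OR F → false.

No — not required.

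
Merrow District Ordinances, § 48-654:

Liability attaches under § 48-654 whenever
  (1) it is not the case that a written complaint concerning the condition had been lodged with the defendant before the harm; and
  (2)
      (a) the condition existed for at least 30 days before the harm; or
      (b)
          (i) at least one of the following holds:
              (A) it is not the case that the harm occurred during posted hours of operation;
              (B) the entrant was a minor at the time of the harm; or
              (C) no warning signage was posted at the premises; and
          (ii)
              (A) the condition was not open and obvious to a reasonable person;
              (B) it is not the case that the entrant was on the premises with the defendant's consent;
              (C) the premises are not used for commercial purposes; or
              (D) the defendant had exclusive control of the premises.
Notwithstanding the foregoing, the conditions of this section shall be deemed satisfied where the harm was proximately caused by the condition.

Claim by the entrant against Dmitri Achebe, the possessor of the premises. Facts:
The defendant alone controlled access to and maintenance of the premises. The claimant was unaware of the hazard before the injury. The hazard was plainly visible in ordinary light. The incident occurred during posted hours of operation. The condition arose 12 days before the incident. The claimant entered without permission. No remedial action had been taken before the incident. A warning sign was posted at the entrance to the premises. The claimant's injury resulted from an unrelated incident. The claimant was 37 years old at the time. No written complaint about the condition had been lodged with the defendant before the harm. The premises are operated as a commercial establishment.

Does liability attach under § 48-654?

No — not liable.

(1) not (complaint lodged) — satisfied.
(a) condition ≥30 days old — fails.
(A) not (during posted hours) — not met.
(B) entrant a minor — fails.
(C) no signage posted — not met.
So (i) is not satisfied (F OR F OR F).
(A) not open/obvious — not satisfied.
(B) not (consent to enter) — satisfied.
(C) not (commercial use) — not satisfied.
(D) exclusive control — holds.
So (ii) is satisfied (F OR T OR F OR T).
So (b) is not satisfied (F AND T).
So (2) is not satisfied (F OR F).
Overall: T AND F → false.
Exception (proximate cause) — not satisfied.
Result: main false OR exception false → false.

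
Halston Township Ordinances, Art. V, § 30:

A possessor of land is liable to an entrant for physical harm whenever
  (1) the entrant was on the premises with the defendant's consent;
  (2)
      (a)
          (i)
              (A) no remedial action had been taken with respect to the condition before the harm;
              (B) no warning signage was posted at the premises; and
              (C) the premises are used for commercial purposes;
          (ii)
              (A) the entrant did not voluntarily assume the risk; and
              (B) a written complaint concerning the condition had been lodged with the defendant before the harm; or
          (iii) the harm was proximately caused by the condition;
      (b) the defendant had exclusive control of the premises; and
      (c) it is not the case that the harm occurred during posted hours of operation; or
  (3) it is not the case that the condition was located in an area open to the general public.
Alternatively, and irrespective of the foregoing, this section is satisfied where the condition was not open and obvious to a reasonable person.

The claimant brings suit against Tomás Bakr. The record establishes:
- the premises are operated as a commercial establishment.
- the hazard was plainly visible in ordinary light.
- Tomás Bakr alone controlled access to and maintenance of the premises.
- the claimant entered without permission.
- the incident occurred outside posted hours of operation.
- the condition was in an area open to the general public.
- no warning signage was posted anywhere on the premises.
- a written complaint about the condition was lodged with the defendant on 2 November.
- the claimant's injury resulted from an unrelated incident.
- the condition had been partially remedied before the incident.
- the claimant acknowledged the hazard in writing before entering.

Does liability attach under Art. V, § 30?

No — not liable.

(1) consent to enter — not satisfied.
(A) no remedial action — fails.
(B) no signage posted — holds.
(C) commercial use — satisfied.
So (i) is not satisfied (F AND T AND T).
(A) no assumed risk — not satisfied.
(B) complaint lodged — satisfied.
(ii): F AND T → false.
(iii) proximate cause — fails.
(a): F OR F OR F → false.
(b) exclusive control — met.
(c) not (during posted hours) — satisfied.
(2): F AND T AND T → false.
(3) not (public area) — not met.
So Overall is not satisfied (F OR F OR F).
Exception (not open/obvious) — not satisfied.
Result: main false OR exception false → false.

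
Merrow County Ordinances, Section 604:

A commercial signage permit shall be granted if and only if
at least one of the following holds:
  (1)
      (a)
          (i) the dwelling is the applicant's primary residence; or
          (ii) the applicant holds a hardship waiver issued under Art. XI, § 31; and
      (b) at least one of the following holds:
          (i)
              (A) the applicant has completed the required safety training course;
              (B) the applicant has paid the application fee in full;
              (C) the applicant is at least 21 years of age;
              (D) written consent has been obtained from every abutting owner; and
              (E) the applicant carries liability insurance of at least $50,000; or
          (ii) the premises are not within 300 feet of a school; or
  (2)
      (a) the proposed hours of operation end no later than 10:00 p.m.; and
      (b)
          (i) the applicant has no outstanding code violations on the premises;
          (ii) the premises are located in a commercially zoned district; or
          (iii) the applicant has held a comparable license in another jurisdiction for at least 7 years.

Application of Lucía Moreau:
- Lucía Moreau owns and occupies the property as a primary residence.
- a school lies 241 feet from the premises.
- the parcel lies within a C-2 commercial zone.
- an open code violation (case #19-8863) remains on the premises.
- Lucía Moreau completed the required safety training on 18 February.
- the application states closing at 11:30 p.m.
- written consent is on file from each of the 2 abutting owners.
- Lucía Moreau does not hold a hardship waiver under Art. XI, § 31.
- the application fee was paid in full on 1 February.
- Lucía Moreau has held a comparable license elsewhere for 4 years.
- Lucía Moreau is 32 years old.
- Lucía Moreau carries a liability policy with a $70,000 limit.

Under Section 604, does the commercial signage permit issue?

(i) primary residence — satisfied.
(ii) hardship waiver — fails.
(a) = T OR F = true.
(A) safety training — met.
(B) fee paid — satisfied.
(C) age ≥ 21 — holds.
(D) all abutters consent — holds.
(E) insurance ≥ $50,000 — met.
(i): T AND T AND T AND T AND T → true.
(ii) ≥300 ft from school — not satisfied.
So (b) is satisfied (T OR F).
(1): T AND T → true.
(a) closes by 10 p.m. — not met.
(i) no code violations — fails.
(ii) commercially zoned — holds.
(iii) prior license ≥ 7 yr — not met.
(b): F OR T OR F → true.
So (2) is not satisfied (F AND T).
Overall: T OR F → true.

Yes — granted.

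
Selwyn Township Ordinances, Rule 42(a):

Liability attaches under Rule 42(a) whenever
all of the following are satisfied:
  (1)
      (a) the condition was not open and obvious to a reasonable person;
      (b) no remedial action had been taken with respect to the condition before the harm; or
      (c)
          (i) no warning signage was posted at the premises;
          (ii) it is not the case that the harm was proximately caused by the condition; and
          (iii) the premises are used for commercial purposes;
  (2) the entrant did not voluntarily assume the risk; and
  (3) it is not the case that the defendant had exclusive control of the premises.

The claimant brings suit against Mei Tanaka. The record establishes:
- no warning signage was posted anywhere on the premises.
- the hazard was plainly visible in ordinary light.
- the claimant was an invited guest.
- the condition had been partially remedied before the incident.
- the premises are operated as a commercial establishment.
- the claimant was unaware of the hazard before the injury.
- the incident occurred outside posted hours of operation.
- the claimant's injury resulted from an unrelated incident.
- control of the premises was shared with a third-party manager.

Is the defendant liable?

Yes — liable.

(a) not open/obvious — not satisfied.
(b) no remedial action — not met.
(i) no signage posted — holds.
(ii) not (proximate cause) — met.
(iii) commercial use — satisfied.
(c): T AND T AND T → true.
So (1) is satisfied (F OR F OR T).
(2) no assumed risk — satisfied.
(3) not (exclusive control) — satisfied.
So Overall is satisfied (T AND T AND T).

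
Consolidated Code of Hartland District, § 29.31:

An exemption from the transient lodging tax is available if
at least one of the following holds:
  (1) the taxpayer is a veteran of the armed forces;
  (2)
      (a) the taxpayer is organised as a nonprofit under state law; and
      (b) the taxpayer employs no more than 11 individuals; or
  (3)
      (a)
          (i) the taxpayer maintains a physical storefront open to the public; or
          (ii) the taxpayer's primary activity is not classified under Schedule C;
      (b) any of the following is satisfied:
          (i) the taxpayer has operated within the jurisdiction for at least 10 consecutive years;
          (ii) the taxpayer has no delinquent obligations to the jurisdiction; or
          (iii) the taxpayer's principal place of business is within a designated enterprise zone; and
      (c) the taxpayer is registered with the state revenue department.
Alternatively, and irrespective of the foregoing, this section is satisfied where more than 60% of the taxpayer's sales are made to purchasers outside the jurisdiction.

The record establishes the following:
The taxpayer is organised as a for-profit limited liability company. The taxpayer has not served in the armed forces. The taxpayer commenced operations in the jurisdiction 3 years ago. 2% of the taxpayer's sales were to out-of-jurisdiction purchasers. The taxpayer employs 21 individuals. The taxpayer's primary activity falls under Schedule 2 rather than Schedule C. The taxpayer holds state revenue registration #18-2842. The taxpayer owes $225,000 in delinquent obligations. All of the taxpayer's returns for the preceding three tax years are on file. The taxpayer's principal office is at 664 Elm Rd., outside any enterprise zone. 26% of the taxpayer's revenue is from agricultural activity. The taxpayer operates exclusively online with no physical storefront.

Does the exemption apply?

(1) veteran — fails.
(a) nonprofit — not met.
(b) ≤ 11 employees — fails.
(2) = F AND F = false.
(i) has storefront — not met.
(ii) not (Schedule C activity) — met.
(a): F OR T → true.
(i) ≥ 10 yrs in jurisdiction — not met.
(ii) no delinquency — not satisfied.
(iii) in enterprise zone — not met.
(b) = F OR F OR F = false.
(c) state-registered — satisfied.
(3): T AND F AND T → false.
Overall = F OR F OR F = false.
Exception (>60% out-of-jur. sales) — not satisfied.
Result: main false OR exception false → false.

No — not exempt.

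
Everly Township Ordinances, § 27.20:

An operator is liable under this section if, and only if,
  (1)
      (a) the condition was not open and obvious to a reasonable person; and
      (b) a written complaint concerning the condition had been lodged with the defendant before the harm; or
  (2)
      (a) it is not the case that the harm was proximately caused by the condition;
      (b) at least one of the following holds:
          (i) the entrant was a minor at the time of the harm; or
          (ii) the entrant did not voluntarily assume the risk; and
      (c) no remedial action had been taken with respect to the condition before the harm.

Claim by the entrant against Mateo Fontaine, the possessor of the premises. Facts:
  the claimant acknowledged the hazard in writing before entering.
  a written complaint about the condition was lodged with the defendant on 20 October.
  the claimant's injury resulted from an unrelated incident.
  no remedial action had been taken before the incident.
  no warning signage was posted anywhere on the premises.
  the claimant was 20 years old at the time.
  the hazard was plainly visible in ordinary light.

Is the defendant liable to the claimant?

No — not liable.

(a) not open/obvious — fails.
(b) complaint lodged — met.
(1): F AND T → false.
(a) not (proximate cause) — met.
(i) entrant a minor — fails.
(ii) no assumed risk — fails.
So (b) is not satisfied (F OR F).
(c) no remedial action — holds.
(2) = T AND F AND T = false.
Overall = F OR F = false.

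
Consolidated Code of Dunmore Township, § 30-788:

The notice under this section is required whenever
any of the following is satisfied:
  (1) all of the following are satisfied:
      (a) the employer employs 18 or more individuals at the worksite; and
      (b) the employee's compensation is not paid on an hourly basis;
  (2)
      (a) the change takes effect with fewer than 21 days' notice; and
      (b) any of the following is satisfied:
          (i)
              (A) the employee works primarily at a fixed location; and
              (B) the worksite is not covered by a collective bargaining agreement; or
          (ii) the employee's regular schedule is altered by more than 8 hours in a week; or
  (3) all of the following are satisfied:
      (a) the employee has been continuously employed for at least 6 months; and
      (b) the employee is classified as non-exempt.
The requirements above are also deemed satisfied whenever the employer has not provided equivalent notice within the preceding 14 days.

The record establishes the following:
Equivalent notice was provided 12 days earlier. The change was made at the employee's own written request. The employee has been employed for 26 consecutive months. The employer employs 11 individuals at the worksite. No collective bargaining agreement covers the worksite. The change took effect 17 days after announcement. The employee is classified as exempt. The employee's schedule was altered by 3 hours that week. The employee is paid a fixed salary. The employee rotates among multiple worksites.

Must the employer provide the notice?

(a) ≥ 18 at site — not satisfied.
(b) not (hourly-paid) — met.
(1): F AND T → false.
(a) < 21 days' notice — met.
(A) fixed location — fails.
(B) no CBA — satisfied.
So (i) is not satisfied (F AND T).
(ii) schedule shift > 8h — fails.
(b): F OR F → false.
(2): T AND F → false.
(a) tenure ≥ 6 mo. — holds.
(b) non-exempt — not met.
(3): T AND F → false.
Overall = F OR F OR F = false.
Exception (no recent notice) — not satisfied.
Result: main false OR exception false → false.

No — not required.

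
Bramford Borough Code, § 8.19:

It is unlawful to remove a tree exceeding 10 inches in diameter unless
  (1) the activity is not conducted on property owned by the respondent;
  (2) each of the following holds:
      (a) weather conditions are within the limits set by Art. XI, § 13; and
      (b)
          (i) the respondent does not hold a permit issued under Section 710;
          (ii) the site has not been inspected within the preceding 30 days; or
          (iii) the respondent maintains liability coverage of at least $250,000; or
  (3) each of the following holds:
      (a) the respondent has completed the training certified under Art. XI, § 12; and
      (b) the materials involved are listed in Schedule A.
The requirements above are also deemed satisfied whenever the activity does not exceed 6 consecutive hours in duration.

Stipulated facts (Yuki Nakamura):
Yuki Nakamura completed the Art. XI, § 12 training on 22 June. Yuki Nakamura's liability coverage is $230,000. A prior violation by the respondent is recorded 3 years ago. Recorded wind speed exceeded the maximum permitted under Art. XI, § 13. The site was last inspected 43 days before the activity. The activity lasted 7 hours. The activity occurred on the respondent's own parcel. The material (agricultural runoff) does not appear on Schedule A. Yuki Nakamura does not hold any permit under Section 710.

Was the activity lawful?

(1) not (own property) — not satisfied.
(a) weather ok — fails.
(i) not (holds permit) — met.
(ii) not (site inspected) — holds.
(iii) coverage ≥ $250,000 — fails.
(b): T OR T OR F → true.
(2) = F AND T = false.
(a) training certified — holds.
(b) Schedule A material — not met.
So (3) is not satisfied (T AND F).
So Overall is not satisfied (F OR F OR F).
Exception (≤ 6 hrs duration) — not satisfied.
Result: main false OR exception false → false.

No — unlawful.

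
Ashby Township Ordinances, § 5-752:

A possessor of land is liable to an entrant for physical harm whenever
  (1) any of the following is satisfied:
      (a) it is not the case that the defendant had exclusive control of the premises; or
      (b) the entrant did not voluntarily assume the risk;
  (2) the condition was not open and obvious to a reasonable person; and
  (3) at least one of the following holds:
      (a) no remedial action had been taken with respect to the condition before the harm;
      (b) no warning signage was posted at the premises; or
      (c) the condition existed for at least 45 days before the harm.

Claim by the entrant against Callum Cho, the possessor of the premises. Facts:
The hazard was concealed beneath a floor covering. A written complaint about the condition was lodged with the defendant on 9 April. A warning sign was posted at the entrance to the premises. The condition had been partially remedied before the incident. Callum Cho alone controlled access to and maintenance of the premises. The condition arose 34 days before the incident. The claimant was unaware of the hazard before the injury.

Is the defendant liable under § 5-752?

No — not liable.

(a) not (exclusive control) — not met.
(b) no assumed risk — satisfied.
(1): F OR T → true.
(2) not open/obvious — met.
(a) no remedial action — not satisfied.
(b) no signage posted — not met.
(c) condition ≥45 days old — not satisfied.
(3): F OR F OR F → false.
So Overall is not satisfied (T AND T AND F).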